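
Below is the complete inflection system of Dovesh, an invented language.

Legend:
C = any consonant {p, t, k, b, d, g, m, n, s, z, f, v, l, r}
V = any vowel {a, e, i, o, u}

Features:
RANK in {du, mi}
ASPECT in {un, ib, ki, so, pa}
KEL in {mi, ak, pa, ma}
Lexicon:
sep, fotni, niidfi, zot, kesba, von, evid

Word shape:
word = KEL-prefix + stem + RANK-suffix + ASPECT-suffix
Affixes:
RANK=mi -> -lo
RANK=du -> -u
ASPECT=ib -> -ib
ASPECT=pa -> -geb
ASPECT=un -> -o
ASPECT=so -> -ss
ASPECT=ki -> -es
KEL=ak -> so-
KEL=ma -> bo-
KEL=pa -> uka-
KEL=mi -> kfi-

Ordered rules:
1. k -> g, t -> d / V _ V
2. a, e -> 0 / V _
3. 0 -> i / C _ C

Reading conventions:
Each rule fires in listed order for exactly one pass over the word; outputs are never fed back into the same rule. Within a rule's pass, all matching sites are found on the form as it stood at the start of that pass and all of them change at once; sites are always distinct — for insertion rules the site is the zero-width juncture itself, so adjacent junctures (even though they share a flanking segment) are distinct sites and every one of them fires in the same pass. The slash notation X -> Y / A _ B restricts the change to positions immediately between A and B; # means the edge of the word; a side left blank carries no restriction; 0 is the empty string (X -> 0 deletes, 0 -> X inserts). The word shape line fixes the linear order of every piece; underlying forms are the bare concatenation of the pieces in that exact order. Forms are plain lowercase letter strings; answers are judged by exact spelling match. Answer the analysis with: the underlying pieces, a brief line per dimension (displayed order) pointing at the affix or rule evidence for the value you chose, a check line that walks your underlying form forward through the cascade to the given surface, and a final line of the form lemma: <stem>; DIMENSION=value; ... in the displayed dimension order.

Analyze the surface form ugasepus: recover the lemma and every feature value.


underlying: uka-sep-u-es
RANK=du - signalled by the affix -u
ASPECT=ki - signalled by the affix -es
KEL=pa - signalled by the affix uka-
check: ukasepues -> ugasepues -> ugasepus -> ugasepus
lemma: sep; RANK=du; ASPECT=ki; KEL=pa


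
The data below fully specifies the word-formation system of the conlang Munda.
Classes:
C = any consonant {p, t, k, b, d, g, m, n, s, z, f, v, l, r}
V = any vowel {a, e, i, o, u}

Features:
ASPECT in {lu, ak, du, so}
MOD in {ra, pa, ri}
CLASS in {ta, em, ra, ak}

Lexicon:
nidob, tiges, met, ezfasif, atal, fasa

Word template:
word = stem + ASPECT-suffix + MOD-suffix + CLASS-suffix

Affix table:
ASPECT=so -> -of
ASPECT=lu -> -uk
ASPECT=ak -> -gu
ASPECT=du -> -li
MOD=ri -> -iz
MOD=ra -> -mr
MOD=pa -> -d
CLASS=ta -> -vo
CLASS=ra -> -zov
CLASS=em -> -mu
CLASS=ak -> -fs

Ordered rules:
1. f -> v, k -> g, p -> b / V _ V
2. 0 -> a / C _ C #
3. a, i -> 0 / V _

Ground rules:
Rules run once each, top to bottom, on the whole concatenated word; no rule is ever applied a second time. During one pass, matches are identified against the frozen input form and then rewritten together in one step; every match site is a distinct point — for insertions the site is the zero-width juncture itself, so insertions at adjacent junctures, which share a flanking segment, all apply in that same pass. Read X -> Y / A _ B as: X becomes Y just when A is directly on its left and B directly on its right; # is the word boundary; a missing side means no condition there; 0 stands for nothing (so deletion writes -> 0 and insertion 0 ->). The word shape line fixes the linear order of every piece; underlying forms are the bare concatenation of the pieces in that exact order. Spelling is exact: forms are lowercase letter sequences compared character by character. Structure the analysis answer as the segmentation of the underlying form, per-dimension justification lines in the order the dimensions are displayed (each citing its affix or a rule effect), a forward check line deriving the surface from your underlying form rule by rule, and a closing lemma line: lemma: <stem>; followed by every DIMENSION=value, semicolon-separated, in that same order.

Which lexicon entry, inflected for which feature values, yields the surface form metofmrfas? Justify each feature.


underlying: met-of-mr-fs
ASPECT=so - signalled by the affix -of
MOD=ra - signalled by the affix -mr
CLASS=ak - signalled by the affix -fs
check: metofmrfs -> metofmrfs -> metofmrfas -> metofmrfas
lemma: met; ASPECT=so; MOD=ra; CLASS=ak


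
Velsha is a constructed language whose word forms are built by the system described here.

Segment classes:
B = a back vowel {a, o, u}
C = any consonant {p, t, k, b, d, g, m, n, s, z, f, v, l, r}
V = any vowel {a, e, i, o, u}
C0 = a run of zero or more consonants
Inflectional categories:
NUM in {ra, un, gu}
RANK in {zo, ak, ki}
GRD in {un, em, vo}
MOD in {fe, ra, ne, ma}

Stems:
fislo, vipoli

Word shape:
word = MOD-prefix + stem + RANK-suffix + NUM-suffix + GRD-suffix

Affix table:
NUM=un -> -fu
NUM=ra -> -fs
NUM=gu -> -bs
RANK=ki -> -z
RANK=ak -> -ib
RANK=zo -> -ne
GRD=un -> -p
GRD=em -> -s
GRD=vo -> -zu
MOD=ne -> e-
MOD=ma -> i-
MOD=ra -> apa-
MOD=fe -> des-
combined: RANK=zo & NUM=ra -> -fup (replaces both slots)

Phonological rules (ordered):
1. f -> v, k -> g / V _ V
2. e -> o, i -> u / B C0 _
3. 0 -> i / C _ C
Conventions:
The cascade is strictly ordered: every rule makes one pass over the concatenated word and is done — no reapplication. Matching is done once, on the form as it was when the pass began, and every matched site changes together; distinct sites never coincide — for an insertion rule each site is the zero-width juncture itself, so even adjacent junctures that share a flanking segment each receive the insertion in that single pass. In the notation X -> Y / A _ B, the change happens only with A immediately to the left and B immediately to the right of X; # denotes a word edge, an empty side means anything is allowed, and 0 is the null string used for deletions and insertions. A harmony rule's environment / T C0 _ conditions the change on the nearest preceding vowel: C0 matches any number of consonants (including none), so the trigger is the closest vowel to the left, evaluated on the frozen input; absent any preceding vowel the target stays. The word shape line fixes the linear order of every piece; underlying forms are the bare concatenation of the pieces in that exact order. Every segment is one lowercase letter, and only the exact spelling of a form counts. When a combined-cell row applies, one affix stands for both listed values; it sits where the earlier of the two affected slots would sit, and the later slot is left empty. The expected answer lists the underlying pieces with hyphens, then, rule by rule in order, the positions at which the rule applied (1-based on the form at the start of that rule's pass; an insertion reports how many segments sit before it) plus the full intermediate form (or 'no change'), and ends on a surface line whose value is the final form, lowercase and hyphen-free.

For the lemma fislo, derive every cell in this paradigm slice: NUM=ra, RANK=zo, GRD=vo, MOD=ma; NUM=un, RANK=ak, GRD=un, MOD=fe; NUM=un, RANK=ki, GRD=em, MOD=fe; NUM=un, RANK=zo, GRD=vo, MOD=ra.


cell NUM=ra, RANK=zo, GRD=vo, MOD=ma:
underlying: i-fislo-fup-zu
1. f -> v, k -> g / V _ V: fires at position(s) 2, 7: ivislovupzu
2. e -> o, i -> u / B C0 _: no change
3. 0 -> i / C _ C: inserts after position(s) 4, 9: ivisilovupizu
surface: ivisilovupizu

cell NUM=un, RANK=ak, GRD=un, MOD=fe:
underlying: des-fislo-ib-fu-p
1. f -> v, k -> g / V _ V: no change
2. e -> o, i -> u / B C0 _: fires at position(s) 9: desfisloubfup
3. 0 -> i / C _ C: inserts after position(s) 3, 6, 10: desifisiloubifup
surface: desifisiloubifup

cell NUM=un, RANK=ki, GRD=em, MOD=fe:
underlying: des-fislo-z-fu-s
1. f -> v, k -> g / V _ V: no change
2. e -> o, i -> u / B C0 _: no change
3. 0 -> i / C _ C: inserts after position(s) 3, 6, 9: desifisilozifus
surface: desifisilozifus

cell NUM=un, RANK=zo, GRD=vo, MOD=ra:
underlying: apa-fislo-ne-fu-zu
1. f -> v, k -> g / V _ V: fires at position(s) 4, 11: apavislonevuzu
2. e -> o, i -> u / B C0 _: fires at position(s) 5, 10: apavuslonovuzu
3. 0 -> i / C _ C: inserts after position(s) 6: apavusilonovuzu
surface: apavusilonovuzu


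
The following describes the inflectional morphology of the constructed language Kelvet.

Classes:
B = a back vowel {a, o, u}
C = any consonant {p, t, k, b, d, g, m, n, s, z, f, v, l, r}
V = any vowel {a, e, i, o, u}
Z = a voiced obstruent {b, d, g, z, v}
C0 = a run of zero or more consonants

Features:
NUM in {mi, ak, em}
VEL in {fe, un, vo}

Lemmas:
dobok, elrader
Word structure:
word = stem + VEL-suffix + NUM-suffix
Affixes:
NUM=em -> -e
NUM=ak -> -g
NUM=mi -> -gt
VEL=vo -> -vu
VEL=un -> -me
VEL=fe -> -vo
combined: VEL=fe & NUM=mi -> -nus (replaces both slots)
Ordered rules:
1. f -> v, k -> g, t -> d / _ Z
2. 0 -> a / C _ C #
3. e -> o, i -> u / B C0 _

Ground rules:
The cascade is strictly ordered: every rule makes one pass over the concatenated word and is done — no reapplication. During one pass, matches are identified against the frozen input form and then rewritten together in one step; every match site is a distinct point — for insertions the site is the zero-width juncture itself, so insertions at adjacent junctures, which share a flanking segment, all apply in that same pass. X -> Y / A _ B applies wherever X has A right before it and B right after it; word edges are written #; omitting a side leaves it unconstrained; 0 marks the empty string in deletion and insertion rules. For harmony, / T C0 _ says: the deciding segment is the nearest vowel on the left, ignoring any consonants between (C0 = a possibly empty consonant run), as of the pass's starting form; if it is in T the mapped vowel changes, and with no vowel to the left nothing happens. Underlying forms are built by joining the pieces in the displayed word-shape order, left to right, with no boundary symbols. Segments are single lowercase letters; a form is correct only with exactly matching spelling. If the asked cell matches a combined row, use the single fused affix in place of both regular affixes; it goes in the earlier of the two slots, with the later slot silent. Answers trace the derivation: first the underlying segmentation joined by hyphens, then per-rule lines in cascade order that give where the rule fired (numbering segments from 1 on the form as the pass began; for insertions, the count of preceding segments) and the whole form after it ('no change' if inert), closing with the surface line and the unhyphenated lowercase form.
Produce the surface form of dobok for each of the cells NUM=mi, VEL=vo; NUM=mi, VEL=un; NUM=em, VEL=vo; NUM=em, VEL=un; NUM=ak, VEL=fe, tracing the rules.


cell NUM=mi, VEL=vo:
underlying: dobok-vu-gt
1. f -> v, k -> g, t -> d / _ Z: fires at position(s) 5: dobogvugt
2. 0 -> a / C _ C #: inserts after position(s) 8: dobogvugat
3. e -> o, i -> u / B C0 _: no change
surface: dobogvugat

cell NUM=mi, VEL=un:
underlying: dobok-me-gt
1. f -> v, k -> g, t -> d / _ Z: no change
2. 0 -> a / C _ C #: inserts after position(s) 8: dobokmegat
3. e -> o, i -> u / B C0 _: fires at position(s) 7: dobokmogat
surface: dobokmogat

cell NUM=em, VEL=vo:
underlying: dobok-vu-e
1. f -> v, k -> g, t -> d / _ Z: fires at position(s) 5: dobogvue
2. 0 -> a / C _ C #: no change
3. e -> o, i -> u / B C0 _: fires at position(s) 8: dobogvuo
surface: dobogvuo

cell NUM=em, VEL=un:
underlying: dobok-me-e
1. f -> v, k -> g, t -> d / _ Z: no change
2. 0 -> a / C _ C #: no change
3. e -> o, i -> u / B C0 _: fires at position(s) 7: dobokmoe
surface: dobokmoe

cell NUM=ak, VEL=fe:
underlying: dobok-vo-g
1. f -> v, k -> g, t -> d / _ Z: fires at position(s) 5: dobogvog
2. 0 -> a / C _ C #: no change
3. e -> o, i -> u / B C0 _: no change
surface: dobogvog


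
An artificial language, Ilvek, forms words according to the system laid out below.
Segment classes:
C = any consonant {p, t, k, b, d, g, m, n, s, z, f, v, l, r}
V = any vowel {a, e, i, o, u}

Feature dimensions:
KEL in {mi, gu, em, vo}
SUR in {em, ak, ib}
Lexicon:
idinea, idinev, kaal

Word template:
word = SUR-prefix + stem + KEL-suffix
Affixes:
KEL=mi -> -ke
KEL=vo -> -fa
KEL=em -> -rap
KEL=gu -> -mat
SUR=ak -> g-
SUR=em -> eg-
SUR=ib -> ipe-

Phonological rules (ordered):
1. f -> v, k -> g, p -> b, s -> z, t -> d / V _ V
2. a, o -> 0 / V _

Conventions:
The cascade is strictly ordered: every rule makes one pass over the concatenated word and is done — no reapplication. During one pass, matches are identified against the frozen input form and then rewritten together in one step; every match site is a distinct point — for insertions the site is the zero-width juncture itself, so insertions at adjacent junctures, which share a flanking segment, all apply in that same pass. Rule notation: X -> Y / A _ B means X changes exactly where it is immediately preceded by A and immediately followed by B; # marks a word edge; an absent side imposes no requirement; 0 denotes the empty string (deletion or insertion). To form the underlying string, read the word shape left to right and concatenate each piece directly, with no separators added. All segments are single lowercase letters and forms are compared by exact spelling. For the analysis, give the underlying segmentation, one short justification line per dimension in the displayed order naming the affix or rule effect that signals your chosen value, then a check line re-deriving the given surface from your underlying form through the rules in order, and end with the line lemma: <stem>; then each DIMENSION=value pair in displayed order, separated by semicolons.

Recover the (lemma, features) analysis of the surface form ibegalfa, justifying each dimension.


underlying: ipe-kaal-fa
KEL=vo - signalled by the affix -fa
SUR=ib - signalled by the affix ipe-
check: ipekaalfa -> ibegaalfa -> ibegalfa
lemma: kaal; KEL=vo; SUR=ib


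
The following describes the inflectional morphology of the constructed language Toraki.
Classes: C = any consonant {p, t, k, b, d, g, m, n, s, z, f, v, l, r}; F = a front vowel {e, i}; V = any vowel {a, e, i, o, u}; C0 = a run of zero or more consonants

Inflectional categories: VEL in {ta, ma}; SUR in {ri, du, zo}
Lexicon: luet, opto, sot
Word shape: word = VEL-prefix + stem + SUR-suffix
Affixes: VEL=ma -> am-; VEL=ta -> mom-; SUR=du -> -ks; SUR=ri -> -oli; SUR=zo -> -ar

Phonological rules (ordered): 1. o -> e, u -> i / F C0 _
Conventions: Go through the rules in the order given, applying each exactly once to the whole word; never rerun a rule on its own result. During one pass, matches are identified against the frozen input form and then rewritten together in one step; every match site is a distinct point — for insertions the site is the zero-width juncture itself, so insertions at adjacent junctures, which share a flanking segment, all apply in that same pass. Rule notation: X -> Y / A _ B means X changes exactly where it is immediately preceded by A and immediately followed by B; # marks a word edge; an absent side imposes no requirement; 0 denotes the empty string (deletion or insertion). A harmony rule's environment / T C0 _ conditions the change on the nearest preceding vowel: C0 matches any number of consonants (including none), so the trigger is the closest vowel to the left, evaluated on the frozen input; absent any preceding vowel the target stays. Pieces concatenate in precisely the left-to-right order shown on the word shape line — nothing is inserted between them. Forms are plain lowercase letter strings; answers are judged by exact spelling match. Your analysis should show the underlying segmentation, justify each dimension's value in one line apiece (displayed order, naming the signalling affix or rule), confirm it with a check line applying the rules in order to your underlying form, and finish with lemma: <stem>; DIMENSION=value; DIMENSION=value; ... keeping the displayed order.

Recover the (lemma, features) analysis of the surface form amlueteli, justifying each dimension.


underlying: am-luet-oli
VEL=ma - signalled by the affix am-
SUR=ri - signalled by the affix -oli
check: amluetoli -> amlueteli
lemma: luet; VEL=ma; SUR=ri


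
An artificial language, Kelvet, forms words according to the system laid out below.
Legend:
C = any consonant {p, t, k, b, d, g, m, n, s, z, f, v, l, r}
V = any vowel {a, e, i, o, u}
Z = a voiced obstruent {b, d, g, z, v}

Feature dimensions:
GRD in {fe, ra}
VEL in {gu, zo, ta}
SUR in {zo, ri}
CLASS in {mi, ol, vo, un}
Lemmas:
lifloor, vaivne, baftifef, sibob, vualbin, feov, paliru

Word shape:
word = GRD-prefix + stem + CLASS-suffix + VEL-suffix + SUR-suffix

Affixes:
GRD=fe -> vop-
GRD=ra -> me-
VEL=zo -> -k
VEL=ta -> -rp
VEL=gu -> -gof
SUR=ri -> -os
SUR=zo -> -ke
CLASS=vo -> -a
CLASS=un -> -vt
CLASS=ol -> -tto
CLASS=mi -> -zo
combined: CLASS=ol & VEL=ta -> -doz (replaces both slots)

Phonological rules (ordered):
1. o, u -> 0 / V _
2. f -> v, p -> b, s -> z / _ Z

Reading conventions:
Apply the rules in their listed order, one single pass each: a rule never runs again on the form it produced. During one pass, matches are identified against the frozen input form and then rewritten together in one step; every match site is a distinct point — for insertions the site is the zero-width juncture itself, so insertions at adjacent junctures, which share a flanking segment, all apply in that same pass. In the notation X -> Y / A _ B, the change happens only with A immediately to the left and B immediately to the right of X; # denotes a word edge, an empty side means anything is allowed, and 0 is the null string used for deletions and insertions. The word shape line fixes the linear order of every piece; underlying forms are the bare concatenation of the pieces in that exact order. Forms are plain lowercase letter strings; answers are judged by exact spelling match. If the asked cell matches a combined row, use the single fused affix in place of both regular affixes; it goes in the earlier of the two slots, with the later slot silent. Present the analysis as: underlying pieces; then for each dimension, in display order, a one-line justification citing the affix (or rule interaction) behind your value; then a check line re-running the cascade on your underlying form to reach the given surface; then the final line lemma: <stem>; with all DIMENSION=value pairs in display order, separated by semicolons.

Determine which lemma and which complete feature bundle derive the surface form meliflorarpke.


underlying: me-lifloor-a-rp-ke
GRD=ra - signalled by the affix me-
VEL=ta - signalled by the affix -rp
SUR=zo - signalled by the affix -ke
CLASS=vo - signalled by the affix -a
check: melifloorarpke -> meliflorarpke -> meliflorarpke
lemma: lifloor; GRD=ra; VEL=ta; SUR=zo; CLASS=vo


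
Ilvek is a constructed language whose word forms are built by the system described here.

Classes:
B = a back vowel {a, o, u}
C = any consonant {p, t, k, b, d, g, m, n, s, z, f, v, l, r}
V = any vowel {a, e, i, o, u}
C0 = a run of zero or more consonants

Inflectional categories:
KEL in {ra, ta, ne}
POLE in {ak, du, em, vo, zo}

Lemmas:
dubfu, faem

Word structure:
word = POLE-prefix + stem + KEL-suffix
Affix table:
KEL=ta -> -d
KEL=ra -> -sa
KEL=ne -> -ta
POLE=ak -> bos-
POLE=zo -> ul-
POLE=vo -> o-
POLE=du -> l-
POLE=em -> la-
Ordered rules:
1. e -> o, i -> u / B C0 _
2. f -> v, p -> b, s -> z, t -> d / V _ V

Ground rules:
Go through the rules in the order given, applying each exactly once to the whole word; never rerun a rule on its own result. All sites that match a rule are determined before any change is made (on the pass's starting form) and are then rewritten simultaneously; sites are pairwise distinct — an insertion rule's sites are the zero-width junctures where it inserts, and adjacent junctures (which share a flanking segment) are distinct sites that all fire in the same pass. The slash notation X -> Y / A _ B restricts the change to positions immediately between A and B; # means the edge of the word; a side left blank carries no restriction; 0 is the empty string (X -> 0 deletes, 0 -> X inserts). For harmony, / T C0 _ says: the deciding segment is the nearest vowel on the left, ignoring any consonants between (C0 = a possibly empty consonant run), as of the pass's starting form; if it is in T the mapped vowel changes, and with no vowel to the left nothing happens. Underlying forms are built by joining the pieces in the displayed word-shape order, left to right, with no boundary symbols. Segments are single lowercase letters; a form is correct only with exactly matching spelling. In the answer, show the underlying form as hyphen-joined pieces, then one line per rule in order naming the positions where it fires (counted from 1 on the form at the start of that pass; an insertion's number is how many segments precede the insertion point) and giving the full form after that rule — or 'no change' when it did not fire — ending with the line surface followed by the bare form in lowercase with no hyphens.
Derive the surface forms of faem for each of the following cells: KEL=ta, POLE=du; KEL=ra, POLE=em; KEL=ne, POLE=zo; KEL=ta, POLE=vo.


cell KEL=ta, POLE=du:
underlying: l-faem-d
1. e -> o, i -> u / B C0 _: fires at position(s) 4: lfaomd
2. f -> v, p -> b, s -> z, t -> d / V _ V: no change
surface: lfaomd

cell KEL=ra, POLE=em:
underlying: la-faem-sa
1. e -> o, i -> u / B C0 _: fires at position(s) 5: lafaomsa
2. f -> v, p -> b, s -> z, t -> d / V _ V: fires at position(s) 3: lavaomsa
surface: lavaomsa

cell KEL=ne, POLE=zo:
underlying: ul-faem-ta
1. e -> o, i -> u / B C0 _: fires at position(s) 5: ulfaomta
2. f -> v, p -> b, s -> z, t -> d / V _ V: no change
surface: ulfaomta

cell KEL=ta, POLE=vo:
underlying: o-faem-d
1. e -> o, i -> u / B C0 _: fires at position(s) 4: ofaomd
2. f -> v, p -> b, s -> z, t -> d / V _ V: fires at position(s) 2: ovaomd
surface: ovaomd


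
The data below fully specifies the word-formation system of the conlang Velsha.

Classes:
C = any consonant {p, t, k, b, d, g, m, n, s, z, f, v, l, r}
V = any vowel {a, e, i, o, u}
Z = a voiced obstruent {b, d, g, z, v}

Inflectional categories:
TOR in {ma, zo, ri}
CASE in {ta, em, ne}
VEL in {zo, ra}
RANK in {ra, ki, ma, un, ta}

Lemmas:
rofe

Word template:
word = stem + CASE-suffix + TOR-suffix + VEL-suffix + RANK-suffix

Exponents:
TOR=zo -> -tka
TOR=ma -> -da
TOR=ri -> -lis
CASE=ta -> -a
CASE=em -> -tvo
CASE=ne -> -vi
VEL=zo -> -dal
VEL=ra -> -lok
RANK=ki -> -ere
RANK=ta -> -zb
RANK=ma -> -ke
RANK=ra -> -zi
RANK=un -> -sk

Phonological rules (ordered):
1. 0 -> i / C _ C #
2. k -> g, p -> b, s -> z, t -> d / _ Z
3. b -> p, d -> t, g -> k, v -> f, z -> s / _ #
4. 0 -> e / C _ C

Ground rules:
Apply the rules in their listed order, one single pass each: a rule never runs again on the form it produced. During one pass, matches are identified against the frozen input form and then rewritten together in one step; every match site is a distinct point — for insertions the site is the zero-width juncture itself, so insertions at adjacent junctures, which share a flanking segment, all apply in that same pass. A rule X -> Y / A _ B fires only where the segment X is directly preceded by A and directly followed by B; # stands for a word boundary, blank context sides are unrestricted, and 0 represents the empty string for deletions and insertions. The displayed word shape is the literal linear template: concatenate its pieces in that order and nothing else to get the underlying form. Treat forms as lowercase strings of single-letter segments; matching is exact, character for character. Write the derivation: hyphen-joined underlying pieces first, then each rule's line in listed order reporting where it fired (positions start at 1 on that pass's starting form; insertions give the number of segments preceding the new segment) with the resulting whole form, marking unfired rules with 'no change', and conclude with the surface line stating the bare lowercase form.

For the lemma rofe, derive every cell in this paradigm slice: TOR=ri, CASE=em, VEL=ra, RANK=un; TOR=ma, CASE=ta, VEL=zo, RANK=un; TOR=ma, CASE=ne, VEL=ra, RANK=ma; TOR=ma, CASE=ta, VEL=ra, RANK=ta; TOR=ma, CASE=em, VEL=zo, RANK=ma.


cell TOR=ri, CASE=em, VEL=ra, RANK=un:
underlying: rofe-tvo-lis-lok-sk
1. 0 -> i / C _ C #: inserts after position(s) 14: rofetvolisloksik
2. k -> g, p -> b, s -> z, t -> d / _ Z: fires at position(s) 5: rofedvolisloksik
3. b -> p, d -> t, g -> k, v -> f, z -> s / _ #: no change
4. 0 -> e / C _ C: inserts after position(s) 5, 10, 13: rofedevoliselokesik
surface: rofedevoliselokesik

cell TOR=ma, CASE=ta, VEL=zo, RANK=un:
underlying: rofe-a-da-dal-sk
1. 0 -> i / C _ C #: inserts after position(s) 11: rofeadadalsik
2. k -> g, p -> b, s -> z, t -> d / _ Z: no change
3. b -> p, d -> t, g -> k, v -> f, z -> s / _ #: no change
4. 0 -> e / C _ C: inserts after position(s) 10: rofeadadalesik
surface: rofeadadalesik

cell TOR=ma, CASE=ne, VEL=ra, RANK=ma:
underlying: rofe-vi-da-lok-ke
1. 0 -> i / C _ C #: no change
2. k -> g, p -> b, s -> z, t -> d / _ Z: no change
3. b -> p, d -> t, g -> k, v -> f, z -> s / _ #: no change
4. 0 -> e / C _ C: inserts after position(s) 11: rofevidalokeke
surface: rofevidalokeke

cell TOR=ma, CASE=ta, VEL=ra, RANK=ta:
underlying: rofe-a-da-lok-zb
1. 0 -> i / C _ C #: inserts after position(s) 11: rofeadalokzib
2. k -> g, p -> b, s -> z, t -> d / _ Z: fires at position(s) 10: rofeadalogzib
3. b -> p, d -> t, g -> k, v -> f, z -> s / _ #: fires at position(s) 13: rofeadalogzip
4. 0 -> e / C _ C: inserts after position(s) 10: rofeadalogezip
surface: rofeadalogezip

cell TOR=ma, CASE=em, VEL=zo, RANK=ma:
underlying: rofe-tvo-da-dal-ke
1. 0 -> i / C _ C #: no change
2. k -> g, p -> b, s -> z, t -> d / _ Z: fires at position(s) 5: rofedvodadalke
3. b -> p, d -> t, g -> k, v -> f, z -> s / _ #: no change
4. 0 -> e / C _ C: inserts after position(s) 5, 12: rofedevodadaleke
surface: rofedevodadaleke


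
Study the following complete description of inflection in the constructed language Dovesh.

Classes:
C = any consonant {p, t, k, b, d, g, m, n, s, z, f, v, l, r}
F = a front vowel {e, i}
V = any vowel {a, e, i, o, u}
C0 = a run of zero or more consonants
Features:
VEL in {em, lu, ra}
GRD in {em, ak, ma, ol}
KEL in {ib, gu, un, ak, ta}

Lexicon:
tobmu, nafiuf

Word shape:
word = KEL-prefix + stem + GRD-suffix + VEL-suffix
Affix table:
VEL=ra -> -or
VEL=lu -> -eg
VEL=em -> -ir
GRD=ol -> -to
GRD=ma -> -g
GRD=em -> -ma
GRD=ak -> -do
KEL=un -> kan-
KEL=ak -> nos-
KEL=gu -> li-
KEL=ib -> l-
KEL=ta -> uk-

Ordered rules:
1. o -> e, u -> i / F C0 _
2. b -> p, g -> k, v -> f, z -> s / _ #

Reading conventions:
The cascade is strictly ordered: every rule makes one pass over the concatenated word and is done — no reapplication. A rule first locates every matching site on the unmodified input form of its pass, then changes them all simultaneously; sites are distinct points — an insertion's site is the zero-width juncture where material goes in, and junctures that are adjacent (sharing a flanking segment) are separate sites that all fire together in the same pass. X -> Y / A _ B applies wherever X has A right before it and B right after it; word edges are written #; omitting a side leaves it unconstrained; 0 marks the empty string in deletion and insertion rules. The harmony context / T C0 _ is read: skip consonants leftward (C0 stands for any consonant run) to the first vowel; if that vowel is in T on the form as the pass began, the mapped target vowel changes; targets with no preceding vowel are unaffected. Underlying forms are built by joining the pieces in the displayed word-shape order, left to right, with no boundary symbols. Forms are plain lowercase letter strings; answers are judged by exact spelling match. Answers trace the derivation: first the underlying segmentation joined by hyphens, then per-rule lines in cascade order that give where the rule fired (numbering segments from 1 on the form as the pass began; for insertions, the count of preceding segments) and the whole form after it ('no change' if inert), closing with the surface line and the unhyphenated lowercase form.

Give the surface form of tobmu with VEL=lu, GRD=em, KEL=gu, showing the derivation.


underlying: li-tobmu-ma-eg
1. o -> e, u -> i / F C0 _: fires at position(s) 4: litebmumaeg
2. b -> p, g -> k, v -> f, z -> s / _ #: fires at position(s) 11: litebmumaek
surface: litebmumaek


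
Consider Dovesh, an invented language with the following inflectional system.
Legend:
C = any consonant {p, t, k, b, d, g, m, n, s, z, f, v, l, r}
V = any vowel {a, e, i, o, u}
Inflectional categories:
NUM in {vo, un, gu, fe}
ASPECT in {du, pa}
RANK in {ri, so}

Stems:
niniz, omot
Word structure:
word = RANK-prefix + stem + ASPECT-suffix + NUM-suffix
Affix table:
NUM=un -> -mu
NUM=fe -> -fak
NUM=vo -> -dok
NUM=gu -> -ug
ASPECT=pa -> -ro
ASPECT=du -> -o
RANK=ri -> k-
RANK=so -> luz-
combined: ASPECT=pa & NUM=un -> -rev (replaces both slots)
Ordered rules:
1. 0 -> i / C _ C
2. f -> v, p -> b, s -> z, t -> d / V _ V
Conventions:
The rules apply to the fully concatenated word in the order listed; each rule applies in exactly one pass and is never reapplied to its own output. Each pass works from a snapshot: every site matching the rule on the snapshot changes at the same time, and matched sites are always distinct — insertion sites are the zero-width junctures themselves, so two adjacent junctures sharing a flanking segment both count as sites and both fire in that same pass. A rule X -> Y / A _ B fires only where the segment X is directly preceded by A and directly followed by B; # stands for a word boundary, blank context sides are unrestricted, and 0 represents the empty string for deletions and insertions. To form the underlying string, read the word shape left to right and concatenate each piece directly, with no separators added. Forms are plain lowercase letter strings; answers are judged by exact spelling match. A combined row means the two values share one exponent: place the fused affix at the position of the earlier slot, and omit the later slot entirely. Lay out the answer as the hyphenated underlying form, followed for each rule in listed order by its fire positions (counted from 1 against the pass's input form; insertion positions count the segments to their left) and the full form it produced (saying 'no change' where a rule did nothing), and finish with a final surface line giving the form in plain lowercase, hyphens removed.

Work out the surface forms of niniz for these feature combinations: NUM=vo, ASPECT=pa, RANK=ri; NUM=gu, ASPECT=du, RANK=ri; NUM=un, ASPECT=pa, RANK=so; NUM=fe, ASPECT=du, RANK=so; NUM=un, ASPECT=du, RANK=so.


cell NUM=vo, ASPECT=pa, RANK=ri:
underlying: k-niniz-ro-dok
1. 0 -> i / C _ C: inserts after position(s) 1, 6: kininizirodok
2. f -> v, p -> b, s -> z, t -> d / V _ V: no change
surface: kininizirodok

cell NUM=gu, ASPECT=du, RANK=ri:
underlying: k-niniz-o-ug
1. 0 -> i / C _ C: inserts after position(s) 1: kininizoug
2. f -> v, p -> b, s -> z, t -> d / V _ V: no change
surface: kininizoug

cell NUM=un, ASPECT=pa, RANK=so:
underlying: luz-niniz-rev
1. 0 -> i / C _ C: inserts after position(s) 3, 8: luzininizirev
2. f -> v, p -> b, s -> z, t -> d / V _ V: no change
surface: luzininizirev

cell NUM=fe, ASPECT=du, RANK=so:
underlying: luz-niniz-o-fak
1. 0 -> i / C _ C: inserts after position(s) 3: luzininizofak
2. f -> v, p -> b, s -> z, t -> d / V _ V: fires at position(s) 11: luzininizovak
surface: luzininizovak

cell NUM=un, ASPECT=du, RANK=so:
underlying: luz-niniz-o-mu
1. 0 -> i / C _ C: inserts after position(s) 3: luzininizomu
2. f -> v, p -> b, s -> z, t -> d / V _ V: no change
surface: luzininizomu


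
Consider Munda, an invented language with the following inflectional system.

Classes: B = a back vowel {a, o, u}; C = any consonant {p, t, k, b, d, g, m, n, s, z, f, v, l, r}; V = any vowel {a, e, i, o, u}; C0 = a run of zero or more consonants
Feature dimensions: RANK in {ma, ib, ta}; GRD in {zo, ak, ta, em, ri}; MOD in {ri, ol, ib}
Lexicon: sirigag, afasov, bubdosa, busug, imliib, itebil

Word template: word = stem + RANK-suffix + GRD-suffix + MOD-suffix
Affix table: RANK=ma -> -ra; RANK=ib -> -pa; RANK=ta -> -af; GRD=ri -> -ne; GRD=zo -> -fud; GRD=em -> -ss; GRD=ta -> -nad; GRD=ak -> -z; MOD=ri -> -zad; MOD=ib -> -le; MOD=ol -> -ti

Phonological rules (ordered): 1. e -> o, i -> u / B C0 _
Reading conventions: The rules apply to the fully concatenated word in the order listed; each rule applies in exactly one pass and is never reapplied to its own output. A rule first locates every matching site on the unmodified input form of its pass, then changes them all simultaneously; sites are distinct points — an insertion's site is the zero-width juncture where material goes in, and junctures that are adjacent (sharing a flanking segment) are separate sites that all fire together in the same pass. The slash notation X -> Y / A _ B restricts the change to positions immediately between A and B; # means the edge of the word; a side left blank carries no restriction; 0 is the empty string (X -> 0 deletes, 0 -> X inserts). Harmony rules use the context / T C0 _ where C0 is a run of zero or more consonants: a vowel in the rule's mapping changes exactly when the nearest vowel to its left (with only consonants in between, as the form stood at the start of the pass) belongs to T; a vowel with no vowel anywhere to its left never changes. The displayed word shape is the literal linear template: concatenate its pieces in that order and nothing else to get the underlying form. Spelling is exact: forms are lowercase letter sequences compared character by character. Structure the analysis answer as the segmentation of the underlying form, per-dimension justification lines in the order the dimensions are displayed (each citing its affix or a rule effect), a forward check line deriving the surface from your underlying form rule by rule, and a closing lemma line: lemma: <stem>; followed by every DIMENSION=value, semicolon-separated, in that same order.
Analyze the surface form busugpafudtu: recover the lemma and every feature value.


underlying: busug-pa-fud-ti
RANK=ib - signalled by the affix -pa
GRD=zo - signalled by the affix -fud
MOD=ol - signalled by the affix -ti
check: busugpafudti -> busugpafudtu
lemma: busug; RANK=ib; GRD=zo; MOD=ol


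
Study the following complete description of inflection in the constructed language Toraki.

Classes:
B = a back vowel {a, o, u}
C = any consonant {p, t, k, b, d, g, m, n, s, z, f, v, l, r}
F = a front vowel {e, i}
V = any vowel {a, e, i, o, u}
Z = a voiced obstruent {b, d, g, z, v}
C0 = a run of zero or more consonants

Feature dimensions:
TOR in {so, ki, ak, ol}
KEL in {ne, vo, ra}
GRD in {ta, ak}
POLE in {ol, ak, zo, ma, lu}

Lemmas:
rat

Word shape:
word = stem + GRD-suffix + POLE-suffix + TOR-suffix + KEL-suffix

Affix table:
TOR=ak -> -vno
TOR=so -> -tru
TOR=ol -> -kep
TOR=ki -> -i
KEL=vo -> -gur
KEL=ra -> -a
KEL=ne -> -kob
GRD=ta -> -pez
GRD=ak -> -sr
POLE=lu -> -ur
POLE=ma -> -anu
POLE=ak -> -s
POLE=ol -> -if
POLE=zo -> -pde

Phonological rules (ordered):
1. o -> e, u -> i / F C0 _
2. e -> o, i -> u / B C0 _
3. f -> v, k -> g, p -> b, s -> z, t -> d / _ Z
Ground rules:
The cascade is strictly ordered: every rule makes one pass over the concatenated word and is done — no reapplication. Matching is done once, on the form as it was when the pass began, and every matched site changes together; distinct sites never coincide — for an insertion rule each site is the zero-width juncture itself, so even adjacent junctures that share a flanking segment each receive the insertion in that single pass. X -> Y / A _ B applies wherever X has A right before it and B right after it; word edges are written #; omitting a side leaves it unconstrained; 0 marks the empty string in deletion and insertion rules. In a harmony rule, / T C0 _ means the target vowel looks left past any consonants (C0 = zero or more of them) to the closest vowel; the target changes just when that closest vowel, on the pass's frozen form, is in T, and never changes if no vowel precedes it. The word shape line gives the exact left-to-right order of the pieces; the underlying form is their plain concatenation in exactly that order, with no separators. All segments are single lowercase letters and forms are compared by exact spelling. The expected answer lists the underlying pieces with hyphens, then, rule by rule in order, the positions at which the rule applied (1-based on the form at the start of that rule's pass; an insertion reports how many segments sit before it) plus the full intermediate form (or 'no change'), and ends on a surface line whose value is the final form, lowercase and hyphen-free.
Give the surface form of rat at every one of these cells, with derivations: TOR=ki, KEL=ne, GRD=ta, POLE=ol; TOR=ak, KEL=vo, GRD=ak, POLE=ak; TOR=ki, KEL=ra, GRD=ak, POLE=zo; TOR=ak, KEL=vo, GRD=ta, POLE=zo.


cell TOR=ki, KEL=ne, GRD=ta, POLE=ol:
underlying: rat-pez-if-i-kob
1. o -> e, u -> i / F C0 _: fires at position(s) 11: ratpezifikeb
2. e -> o, i -> u / B C0 _: fires at position(s) 5: ratpozifikeb
3. f -> v, k -> g, p -> b, s -> z, t -> d / _ Z: no change
surface: ratpozifikeb

cell TOR=ak, KEL=vo, GRD=ak, POLE=ak:
underlying: rat-sr-s-vno-gur
1. o -> e, u -> i / F C0 _: no change
2. e -> o, i -> u / B C0 _: no change
3. f -> v, k -> g, p -> b, s -> z, t -> d / _ Z: fires at position(s) 6: ratsrzvnogur
surface: ratsrzvnogur

cell TOR=ki, KEL=ra, GRD=ak, POLE=zo:
underlying: rat-sr-pde-i-a
1. o -> e, u -> i / F C0 _: no change
2. e -> o, i -> u / B C0 _: fires at position(s) 8: ratsrpdoia
3. f -> v, k -> g, p -> b, s -> z, t -> d / _ Z: fires at position(s) 6: ratsrbdoia
surface: ratsrbdoia

cell TOR=ak, KEL=vo, GRD=ta, POLE=zo:
underlying: rat-pez-pde-vno-gur
1. o -> e, u -> i / F C0 _: fires at position(s) 12: ratpezpdevnegur
2. e -> o, i -> u / B C0 _: fires at position(s) 5: ratpozpdevnegur
3. f -> v, k -> g, p -> b, s -> z, t -> d / _ Z: fires at position(s) 7: ratpozbdevnegur
surface: ratpozbdevnegur


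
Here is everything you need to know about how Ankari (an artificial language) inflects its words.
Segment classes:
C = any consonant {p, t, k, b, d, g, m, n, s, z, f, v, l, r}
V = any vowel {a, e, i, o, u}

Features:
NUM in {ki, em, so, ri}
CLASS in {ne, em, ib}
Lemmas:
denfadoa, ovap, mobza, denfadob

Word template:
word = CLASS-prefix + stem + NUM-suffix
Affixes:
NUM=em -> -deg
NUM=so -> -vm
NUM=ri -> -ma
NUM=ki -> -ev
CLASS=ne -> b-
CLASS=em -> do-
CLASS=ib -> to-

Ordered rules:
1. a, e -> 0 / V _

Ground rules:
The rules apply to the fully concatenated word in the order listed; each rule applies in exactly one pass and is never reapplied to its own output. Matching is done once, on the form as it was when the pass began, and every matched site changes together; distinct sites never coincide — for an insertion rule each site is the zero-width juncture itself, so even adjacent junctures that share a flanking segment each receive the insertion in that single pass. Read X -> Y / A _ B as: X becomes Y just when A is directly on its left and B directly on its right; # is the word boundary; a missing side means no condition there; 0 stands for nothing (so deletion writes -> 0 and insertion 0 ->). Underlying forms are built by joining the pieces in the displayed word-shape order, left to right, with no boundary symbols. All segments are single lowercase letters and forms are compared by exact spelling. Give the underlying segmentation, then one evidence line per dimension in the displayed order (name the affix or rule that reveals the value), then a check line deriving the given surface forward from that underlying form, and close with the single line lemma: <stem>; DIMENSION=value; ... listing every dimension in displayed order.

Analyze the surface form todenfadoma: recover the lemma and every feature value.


underlying: to-denfadoa-ma
NUM=ri - signalled by the affix -ma
CLASS=ib - signalled by the affix to-
check: todenfadoama -> todenfadoma
lemma: denfadoa; NUM=ri; CLASS=ib


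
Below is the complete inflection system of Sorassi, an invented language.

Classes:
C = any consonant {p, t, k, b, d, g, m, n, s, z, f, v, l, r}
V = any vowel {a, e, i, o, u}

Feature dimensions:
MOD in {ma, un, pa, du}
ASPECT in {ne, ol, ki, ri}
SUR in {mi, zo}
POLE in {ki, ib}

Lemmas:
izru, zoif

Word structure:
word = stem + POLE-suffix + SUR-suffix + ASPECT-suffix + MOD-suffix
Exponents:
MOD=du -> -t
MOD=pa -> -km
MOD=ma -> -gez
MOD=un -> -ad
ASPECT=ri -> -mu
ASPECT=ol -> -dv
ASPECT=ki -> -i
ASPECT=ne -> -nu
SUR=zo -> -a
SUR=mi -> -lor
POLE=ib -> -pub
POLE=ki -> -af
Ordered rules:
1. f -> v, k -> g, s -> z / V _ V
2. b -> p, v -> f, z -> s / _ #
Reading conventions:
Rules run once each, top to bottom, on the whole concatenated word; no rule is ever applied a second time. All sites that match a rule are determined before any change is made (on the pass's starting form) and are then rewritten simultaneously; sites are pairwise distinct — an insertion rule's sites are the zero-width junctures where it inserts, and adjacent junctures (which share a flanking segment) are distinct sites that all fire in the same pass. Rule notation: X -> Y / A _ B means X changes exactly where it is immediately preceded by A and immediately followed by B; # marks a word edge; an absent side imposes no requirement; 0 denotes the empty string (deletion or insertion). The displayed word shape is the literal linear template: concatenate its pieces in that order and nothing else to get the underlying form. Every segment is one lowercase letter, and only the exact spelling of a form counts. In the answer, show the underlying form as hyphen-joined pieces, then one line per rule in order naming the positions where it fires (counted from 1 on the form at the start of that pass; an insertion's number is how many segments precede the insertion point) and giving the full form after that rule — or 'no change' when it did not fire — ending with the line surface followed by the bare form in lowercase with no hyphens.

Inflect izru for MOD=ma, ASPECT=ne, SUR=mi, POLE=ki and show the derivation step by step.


underlying: izru-af-lor-nu-gez
1. f -> v, k -> g, s -> z / V _ V: no change
2. b -> p, v -> f, z -> s / _ #: fires at position(s) 14: izruaflornuges
surface: izruaflornuges
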